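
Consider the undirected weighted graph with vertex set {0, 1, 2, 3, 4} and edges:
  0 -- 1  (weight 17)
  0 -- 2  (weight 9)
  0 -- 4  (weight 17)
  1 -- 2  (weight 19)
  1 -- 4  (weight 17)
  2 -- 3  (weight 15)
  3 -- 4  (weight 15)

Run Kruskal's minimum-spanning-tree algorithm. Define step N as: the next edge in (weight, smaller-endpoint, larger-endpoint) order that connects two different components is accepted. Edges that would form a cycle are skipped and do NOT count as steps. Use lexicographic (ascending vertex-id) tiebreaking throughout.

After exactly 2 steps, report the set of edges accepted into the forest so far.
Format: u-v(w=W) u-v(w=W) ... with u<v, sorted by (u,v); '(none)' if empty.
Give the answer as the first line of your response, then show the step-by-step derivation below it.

0-2(w=9) 2-3(w=15)

step 1: add edge 0-2 (w=9); MST = {0-2(w=9)}
step 2: add edge 2-3 (w=15); MST = {0-2(w=9) 2-3(w=15)}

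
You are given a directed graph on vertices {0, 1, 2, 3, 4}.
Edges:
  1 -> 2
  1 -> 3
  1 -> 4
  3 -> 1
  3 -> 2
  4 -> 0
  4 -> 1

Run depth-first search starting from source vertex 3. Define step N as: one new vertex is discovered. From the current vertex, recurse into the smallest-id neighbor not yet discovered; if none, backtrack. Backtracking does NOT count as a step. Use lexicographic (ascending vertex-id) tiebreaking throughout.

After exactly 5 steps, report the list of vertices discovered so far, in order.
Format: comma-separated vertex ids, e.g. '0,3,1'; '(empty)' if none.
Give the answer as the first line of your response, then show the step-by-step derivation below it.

3,1,2,4,0

step 1: discover 3; path=3; order=3
step 2: discover 1; path=3>1; order=3,1
step 3: discover 2; path=3>1>2; order=3,1,2
step 4: discover 4; path=3>1>4; order=3,1,2,4
step 5: discover 0; path=3>1>4>0; order=3,1,2,4,0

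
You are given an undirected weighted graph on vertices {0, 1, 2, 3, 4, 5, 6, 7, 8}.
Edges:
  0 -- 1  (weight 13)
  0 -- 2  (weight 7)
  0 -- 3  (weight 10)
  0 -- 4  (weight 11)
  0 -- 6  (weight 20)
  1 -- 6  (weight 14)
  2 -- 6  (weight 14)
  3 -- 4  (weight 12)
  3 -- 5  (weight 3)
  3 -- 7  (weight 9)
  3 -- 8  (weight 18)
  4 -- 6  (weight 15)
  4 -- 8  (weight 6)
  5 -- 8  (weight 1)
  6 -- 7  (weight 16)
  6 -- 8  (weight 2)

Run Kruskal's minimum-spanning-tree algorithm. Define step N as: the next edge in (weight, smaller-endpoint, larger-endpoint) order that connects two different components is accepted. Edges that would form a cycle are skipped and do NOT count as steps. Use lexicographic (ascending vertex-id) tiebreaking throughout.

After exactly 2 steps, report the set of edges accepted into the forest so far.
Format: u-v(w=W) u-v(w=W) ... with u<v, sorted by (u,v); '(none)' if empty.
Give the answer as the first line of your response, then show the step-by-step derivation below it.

5-8(w=1) 6-8(w=2)

step 1: add edge 5-8 (w=1); MST = {5-8(w=1)}
step 2: add edge 6-8 (w=2); MST = {5-8(w=1) 6-8(w=2)}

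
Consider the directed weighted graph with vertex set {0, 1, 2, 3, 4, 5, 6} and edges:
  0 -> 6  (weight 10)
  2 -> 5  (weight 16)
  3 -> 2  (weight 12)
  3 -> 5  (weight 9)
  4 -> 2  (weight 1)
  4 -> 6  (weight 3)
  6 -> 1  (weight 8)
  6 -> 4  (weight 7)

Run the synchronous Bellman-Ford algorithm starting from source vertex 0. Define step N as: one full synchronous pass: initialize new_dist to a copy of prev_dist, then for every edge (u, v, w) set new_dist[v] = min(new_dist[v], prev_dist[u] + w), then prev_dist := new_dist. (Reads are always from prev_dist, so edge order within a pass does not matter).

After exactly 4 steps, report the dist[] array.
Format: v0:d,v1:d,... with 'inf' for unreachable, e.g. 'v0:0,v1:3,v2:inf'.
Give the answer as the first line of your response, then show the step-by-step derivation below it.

v0:0,v1:18,v2:18,v3:inf,v4:17,v5:34,v6:10

step 1: dist = v0:0,v1:inf,v2:inf,v3:inf,v4:inf,v5:inf,v6:10
step 2: dist = v0:0,v1:18,v2:inf,v3:inf,v4:17,v5:inf,v6:10
step 3: dist = v0:0,v1:18,v2:18,v3:inf,v4:17,v5:inf,v6:10
step 4: dist = v0:0,v1:18,v2:18,v3:inf,v4:17,v5:34,v6:10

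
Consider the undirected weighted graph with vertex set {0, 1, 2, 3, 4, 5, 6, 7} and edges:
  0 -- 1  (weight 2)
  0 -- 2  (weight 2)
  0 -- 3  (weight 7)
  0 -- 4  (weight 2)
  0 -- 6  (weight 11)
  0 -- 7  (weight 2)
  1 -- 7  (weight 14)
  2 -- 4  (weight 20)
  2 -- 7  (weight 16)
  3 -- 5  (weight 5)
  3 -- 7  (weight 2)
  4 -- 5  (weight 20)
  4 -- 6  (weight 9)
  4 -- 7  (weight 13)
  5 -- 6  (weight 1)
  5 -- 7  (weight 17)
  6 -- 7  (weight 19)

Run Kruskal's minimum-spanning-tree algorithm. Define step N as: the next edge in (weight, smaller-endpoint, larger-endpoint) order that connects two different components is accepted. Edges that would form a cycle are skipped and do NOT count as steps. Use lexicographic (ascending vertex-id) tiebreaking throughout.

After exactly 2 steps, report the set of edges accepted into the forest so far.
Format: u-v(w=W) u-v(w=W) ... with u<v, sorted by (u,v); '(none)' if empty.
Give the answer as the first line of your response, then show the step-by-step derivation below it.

0-1(w=2) 5-6(w=1)

step 1: add edge 5-6 (w=1); MST = {5-6(w=1)}
step 2: add edge 0-1 (w=2); MST = {0-1(w=2) 5-6(w=1)}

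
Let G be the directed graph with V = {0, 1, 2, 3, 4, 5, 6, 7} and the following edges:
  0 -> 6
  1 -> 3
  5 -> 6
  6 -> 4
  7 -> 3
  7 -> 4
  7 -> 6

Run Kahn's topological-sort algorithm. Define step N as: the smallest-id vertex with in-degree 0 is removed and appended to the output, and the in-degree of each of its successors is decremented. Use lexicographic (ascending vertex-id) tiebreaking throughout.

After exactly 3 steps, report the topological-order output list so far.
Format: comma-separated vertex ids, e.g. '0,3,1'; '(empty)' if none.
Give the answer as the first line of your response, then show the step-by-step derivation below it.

0,1,2

step 1: output 0; order=[0]; indeg=(0,0,0,2,2,0,2,0)
step 2: output 1; order=[0,1]; indeg=(0,0,0,1,2,0,2,0)
step 3: output 2; order=[0,1,2]; indeg=(0,0,0,1,2,0,2,0)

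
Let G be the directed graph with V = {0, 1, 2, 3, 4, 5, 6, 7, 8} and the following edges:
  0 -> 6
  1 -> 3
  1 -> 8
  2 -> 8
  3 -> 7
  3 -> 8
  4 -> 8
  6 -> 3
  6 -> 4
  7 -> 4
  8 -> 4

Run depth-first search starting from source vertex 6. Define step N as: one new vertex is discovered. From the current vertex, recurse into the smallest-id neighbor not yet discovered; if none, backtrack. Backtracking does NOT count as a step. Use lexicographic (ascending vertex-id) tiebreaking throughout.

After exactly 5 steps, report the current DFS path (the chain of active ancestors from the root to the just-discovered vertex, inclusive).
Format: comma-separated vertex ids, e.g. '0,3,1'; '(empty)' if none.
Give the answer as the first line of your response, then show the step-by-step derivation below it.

6,3,7,4,8

step 1: discover 6; path=6; order=6
step 2: discover 3; path=6>3; order=6,3
step 3: discover 7; path=6>3>7; order=6,3,7
step 4: discover 4; path=6>3>7>4; order=6,3,7,4
step 5: discover 8; path=6>3>7>4>8; order=6,3,7,4,8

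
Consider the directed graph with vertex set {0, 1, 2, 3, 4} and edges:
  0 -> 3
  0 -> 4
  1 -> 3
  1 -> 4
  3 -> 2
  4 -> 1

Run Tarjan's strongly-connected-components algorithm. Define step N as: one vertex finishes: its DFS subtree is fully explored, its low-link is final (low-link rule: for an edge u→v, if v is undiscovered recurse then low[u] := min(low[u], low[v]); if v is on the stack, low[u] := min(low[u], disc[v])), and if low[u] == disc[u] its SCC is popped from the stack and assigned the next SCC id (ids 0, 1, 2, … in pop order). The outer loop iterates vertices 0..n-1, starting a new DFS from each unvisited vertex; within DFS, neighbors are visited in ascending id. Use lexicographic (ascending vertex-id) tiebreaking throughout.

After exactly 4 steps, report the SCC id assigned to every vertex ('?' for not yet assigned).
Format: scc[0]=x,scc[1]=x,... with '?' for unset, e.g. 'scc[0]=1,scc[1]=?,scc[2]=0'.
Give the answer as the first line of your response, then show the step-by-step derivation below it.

scc[0]=?,scc[1]=2,scc[2]=0,scc[3]=1,scc[4]=2

step 1: low=(low[0]=0,low[1]=?,low[2]=2,low[3]=1,low[4]=?); scc=(scc[0]=?,scc[1]=?,scc[2]=0,scc[3]=?,scc[4]=?)
step 2: low=(low[0]=0,low[1]=?,low[2]=2,low[3]=1,low[4]=?); scc=(scc[0]=?,scc[1]=?,scc[2]=0,scc[3]=1,scc[4]=?)
step 3: low=(low[0]=0,low[1]=3,low[2]=2,low[3]=1,low[4]=3); scc=(scc[0]=?,scc[1]=?,scc[2]=0,scc[3]=1,scc[4]=?)
step 4: low=(low[0]=0,low[1]=3,low[2]=2,low[3]=1,low[4]=3); scc=(scc[0]=?,scc[1]=2,scc[2]=0,scc[3]=1,scc[4]=2)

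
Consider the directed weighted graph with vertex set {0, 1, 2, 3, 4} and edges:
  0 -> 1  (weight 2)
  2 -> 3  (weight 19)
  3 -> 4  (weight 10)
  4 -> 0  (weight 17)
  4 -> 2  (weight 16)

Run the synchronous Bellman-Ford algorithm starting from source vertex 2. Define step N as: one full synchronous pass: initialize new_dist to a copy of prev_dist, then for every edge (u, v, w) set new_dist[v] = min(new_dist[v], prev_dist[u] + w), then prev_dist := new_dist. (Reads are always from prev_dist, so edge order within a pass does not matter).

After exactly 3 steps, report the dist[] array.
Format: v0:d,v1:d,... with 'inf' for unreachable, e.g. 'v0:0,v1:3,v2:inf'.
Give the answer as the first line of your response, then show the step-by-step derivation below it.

v0:46,v1:inf,v2:0,v3:19,v4:29

step 1: dist = v0:inf,v1:inf,v2:0,v3:19,v4:inf
step 2: dist = v0:inf,v1:inf,v2:0,v3:19,v4:29
step 3: dist = v0:46,v1:inf,v2:0,v3:19,v4:29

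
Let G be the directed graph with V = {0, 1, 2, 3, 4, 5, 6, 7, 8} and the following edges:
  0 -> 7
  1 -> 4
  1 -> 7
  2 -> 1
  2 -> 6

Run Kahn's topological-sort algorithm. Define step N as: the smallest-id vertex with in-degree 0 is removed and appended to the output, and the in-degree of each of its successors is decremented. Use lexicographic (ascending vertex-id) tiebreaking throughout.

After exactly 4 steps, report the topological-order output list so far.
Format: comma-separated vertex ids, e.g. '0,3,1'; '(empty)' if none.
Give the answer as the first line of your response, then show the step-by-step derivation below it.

0,2,1,3

step 1: output 0; order=[0]; indeg=(0,1,0,0,1,0,1,1,0)
step 2: output 2; order=[0,2]; indeg=(0,0,0,0,1,0,0,1,0)
step 3: output 1; order=[0,2,1]; indeg=(0,0,0,0,0,0,0,0,0)
step 4: output 3; order=[0,2,1,3]; indeg=(0,0,0,0,0,0,0,0,0)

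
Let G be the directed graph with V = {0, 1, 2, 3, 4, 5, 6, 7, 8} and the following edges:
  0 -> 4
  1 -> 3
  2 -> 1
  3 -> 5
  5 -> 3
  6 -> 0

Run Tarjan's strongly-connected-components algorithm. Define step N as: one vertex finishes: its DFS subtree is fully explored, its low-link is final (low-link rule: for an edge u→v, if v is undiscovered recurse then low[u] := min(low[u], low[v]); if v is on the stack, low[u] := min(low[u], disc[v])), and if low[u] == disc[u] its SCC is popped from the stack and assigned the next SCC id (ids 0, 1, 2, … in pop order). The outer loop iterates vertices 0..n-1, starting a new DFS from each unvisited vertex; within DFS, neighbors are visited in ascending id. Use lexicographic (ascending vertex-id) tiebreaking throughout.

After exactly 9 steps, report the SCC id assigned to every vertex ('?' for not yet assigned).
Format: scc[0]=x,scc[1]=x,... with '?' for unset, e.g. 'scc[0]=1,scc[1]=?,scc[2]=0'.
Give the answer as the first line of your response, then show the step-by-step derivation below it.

scc[0]=1,scc[1]=3,scc[2]=4,scc[3]=2,scc[4]=0,scc[5]=2,scc[6]=5,scc[7]=6,scc[8]=7

step 1: low=(low[0]=0,low[1]=?,low[2]=?,low[3]=?,low[4]=1,low[5]=?,low[6]=?,low[7]=?,low[8]=?); scc=(scc[0]=?,scc[1]=?,scc[2]=?,scc[3]=?,scc[4]=0,scc[5]=?,scc[6]=?,scc[7]=?,scc[8]=?)
step 2: low=(low[0]=0,low[1]=?,low[2]=?,low[3]=?,low[4]=1,low[5]=?,low[6]=?,low[7]=?,low[8]=?); scc=(scc[0]=1,scc[1]=?,scc[2]=?,scc[3]=?,scc[4]=0,scc[5]=?,scc[6]=?,scc[7]=?,scc[8]=?)
step 3: low=(low[0]=0,low[1]=2,low[2]=?,low[3]=3,low[4]=1,low[5]=3,low[6]=?,low[7]=?,low[8]=?); scc=(scc[0]=1,scc[1]=?,scc[2]=?,scc[3]=?,scc[4]=0,scc[5]=?,scc[6]=?,scc[7]=?,scc[8]=?)
step 4: low=(low[0]=0,low[1]=2,low[2]=?,low[3]=3,low[4]=1,low[5]=3,low[6]=?,low[7]=?,low[8]=?); scc=(scc[0]=1,scc[1]=?,scc[2]=?,scc[3]=2,scc[4]=0,scc[5]=2,scc[6]=?,scc[7]=?,scc[8]=?)
step 5: low=(low[0]=0,low[1]=2,low[2]=?,low[3]=3,low[4]=1,low[5]=3,low[6]=?,low[7]=?,low[8]=?); scc=(scc[0]=1,scc[1]=3,scc[2]=?,scc[3]=2,scc[4]=0,scc[5]=2,scc[6]=?,scc[7]=?,scc[8]=?)
step 6: low=(low[0]=0,low[1]=2,low[2]=5,low[3]=3,low[4]=1,low[5]=3,low[6]=?,low[7]=?,low[8]=?); scc=(scc[0]=1,scc[1]=3,scc[2]=4,scc[3]=2,scc[4]=0,scc[5]=2,scc[6]=?,scc[7]=?,scc[8]=?)
step 7: low=(low[0]=0,low[1]=2,low[2]=5,low[3]=3,low[4]=1,low[5]=3,low[6]=6,low[7]=?,low[8]=?); scc=(scc[0]=1,scc[1]=3,scc[2]=4,scc[3]=2,scc[4]=0,scc[5]=2,scc[6]=5,scc[7]=?,scc[8]=?)
step 8: low=(low[0]=0,low[1]=2,low[2]=5,low[3]=3,low[4]=1,low[5]=3,low[6]=6,low[7]=7,low[8]=?); scc=(scc[0]=1,scc[1]=3,scc[2]=4,scc[3]=2,scc[4]=0,scc[5]=2,scc[6]=5,scc[7]=6,scc[8]=?)
step 9: low=(low[0]=0,low[1]=2,low[2]=5,low[3]=3,low[4]=1,low[5]=3,low[6]=6,low[7]=7,low[8]=8); scc=(scc[0]=1,scc[1]=3,scc[2]=4,scc[3]=2,scc[4]=0,scc[5]=2,scc[6]=5,scc[7]=6,scc[8]=7)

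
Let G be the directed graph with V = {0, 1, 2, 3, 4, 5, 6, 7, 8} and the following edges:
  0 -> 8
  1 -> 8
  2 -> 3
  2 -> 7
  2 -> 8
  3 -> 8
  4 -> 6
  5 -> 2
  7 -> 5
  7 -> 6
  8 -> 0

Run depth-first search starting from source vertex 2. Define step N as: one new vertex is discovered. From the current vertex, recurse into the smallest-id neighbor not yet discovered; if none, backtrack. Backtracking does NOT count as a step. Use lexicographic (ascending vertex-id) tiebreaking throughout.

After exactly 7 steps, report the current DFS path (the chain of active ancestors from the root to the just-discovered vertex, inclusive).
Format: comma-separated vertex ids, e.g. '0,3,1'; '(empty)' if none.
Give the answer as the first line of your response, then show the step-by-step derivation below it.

2,7,6

step 1: discover 2; path=2; order=2
step 2: discover 3; path=2>3; order=2,3
step 3: discover 8; path=2>3>8; order=2,3,8
step 4: discover 0; path=2>3>8>0; order=2,3,8,0
step 5: discover 7; path=2>7; order=2,3,8,0,7
step 6: discover 5; path=2>7>5; order=2,3,8,0,7,5
step 7: discover 6; path=2>7>6; order=2,3,8,0,7,5,6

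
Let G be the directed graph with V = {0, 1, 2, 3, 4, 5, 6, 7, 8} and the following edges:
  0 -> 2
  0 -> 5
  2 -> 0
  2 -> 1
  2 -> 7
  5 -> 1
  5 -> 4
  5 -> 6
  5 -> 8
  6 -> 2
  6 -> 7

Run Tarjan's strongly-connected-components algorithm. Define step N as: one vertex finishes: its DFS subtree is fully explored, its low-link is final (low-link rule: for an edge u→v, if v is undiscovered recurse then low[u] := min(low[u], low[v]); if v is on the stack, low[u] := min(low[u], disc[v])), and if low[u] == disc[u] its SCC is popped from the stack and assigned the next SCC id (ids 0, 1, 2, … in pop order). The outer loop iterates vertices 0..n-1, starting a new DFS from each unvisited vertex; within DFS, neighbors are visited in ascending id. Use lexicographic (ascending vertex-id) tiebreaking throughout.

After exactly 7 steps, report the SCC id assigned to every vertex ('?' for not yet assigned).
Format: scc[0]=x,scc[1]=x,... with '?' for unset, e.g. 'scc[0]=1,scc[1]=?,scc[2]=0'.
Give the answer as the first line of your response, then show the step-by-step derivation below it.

scc[0]=?,scc[1]=0,scc[2]=?,scc[3]=?,scc[4]=2,scc[5]=?,scc[6]=?,scc[7]=1,scc[8]=3

step 1: low=(low[0]=0,low[1]=2,low[2]=0,low[3]=?,low[4]=?,low[5]=?,low[6]=?,low[7]=?,low[8]=?); scc=(scc[0]=?,scc[1]=0,scc[2]=?,scc[3]=?,scc[4]=?,scc[5]=?,scc[6]=?,scc[7]=?,scc[8]=?)
step 2: low=(low[0]=0,low[1]=2,low[2]=0,low[3]=?,low[4]=?,low[5]=?,low[6]=?,low[7]=3,low[8]=?); scc=(scc[0]=?,scc[1]=0,scc[2]=?,scc[3]=?,scc[4]=?,scc[5]=?,scc[6]=?,scc[7]=1,scc[8]=?)
step 3: low=(low[0]=0,low[1]=2,low[2]=0,low[3]=?,low[4]=?,low[5]=?,low[6]=?,low[7]=3,low[8]=?); scc=(scc[0]=?,scc[1]=0,scc[2]=?,scc[3]=?,scc[4]=?,scc[5]=?,scc[6]=?,scc[7]=1,scc[8]=?)
step 4: low=(low[0]=0,low[1]=2,low[2]=0,low[3]=?,low[4]=5,low[5]=4,low[6]=?,low[7]=3,low[8]=?); scc=(scc[0]=?,scc[1]=0,scc[2]=?,scc[3]=?,scc[4]=2,scc[5]=?,scc[6]=?,scc[7]=1,scc[8]=?)
step 5: low=(low[0]=0,low[1]=2,low[2]=0,low[3]=?,low[4]=5,low[5]=4,low[6]=1,low[7]=3,low[8]=?); scc=(scc[0]=?,scc[1]=0,scc[2]=?,scc[3]=?,scc[4]=2,scc[5]=?,scc[6]=?,scc[7]=1,scc[8]=?)
step 6: low=(low[0]=0,low[1]=2,low[2]=0,low[3]=?,low[4]=5,low[5]=1,low[6]=1,low[7]=3,low[8]=7); scc=(scc[0]=?,scc[1]=0,scc[2]=?,scc[3]=?,scc[4]=2,scc[5]=?,scc[6]=?,scc[7]=1,scc[8]=3)
step 7: low=(low[0]=0,low[1]=2,low[2]=0,low[3]=?,low[4]=5,low[5]=1,low[6]=1,low[7]=3,low[8]=7); scc=(scc[0]=?,scc[1]=0,scc[2]=?,scc[3]=?,scc[4]=2,scc[5]=?,scc[6]=?,scc[7]=1,scc[8]=3)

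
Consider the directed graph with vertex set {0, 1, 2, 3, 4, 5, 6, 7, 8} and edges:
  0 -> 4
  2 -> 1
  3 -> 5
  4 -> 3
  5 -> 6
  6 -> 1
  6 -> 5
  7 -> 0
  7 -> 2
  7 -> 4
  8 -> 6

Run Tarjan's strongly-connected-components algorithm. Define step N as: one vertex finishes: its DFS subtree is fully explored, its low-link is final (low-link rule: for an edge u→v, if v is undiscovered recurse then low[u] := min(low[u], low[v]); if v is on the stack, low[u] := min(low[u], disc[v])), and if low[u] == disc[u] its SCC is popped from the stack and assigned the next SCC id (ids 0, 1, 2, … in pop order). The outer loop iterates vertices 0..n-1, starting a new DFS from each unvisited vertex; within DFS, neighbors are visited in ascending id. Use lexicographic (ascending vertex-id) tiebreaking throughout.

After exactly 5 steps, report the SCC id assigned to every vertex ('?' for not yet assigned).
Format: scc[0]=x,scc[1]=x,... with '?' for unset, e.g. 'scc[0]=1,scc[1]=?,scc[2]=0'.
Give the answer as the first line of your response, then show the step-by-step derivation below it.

scc[0]=?,scc[1]=0,scc[2]=?,scc[3]=2,scc[4]=3,scc[5]=1,scc[6]=1,scc[7]=?,scc[8]=?

step 1: low=(low[0]=0,low[1]=5,low[2]=?,low[3]=2,low[4]=1,low[5]=3,low[6]=4,low[7]=?,low[8]=?); scc=(scc[0]=?,scc[1]=0,scc[2]=?,scc[3]=?,scc[4]=?,scc[5]=?,scc[6]=?,scc[7]=?,scc[8]=?)
step 2: low=(low[0]=0,low[1]=5,low[2]=?,low[3]=2,low[4]=1,low[5]=3,low[6]=3,low[7]=?,low[8]=?); scc=(scc[0]=?,scc[1]=0,scc[2]=?,scc[3]=?,scc[4]=?,scc[5]=?,scc[6]=?,scc[7]=?,scc[8]=?)
step 3: low=(low[0]=0,low[1]=5,low[2]=?,low[3]=2,low[4]=1,low[5]=3,low[6]=3,low[7]=?,low[8]=?); scc=(scc[0]=?,scc[1]=0,scc[2]=?,scc[3]=?,scc[4]=?,scc[5]=1,scc[6]=1,scc[7]=?,scc[8]=?)
step 4: low=(low[0]=0,low[1]=5,low[2]=?,low[3]=2,low[4]=1,low[5]=3,low[6]=3,low[7]=?,low[8]=?); scc=(scc[0]=?,scc[1]=0,scc[2]=?,scc[3]=2,scc[4]=?,scc[5]=1,scc[6]=1,scc[7]=?,scc[8]=?)
step 5: low=(low[0]=0,low[1]=5,low[2]=?,low[3]=2,low[4]=1,low[5]=3,low[6]=3,low[7]=?,low[8]=?); scc=(scc[0]=?,scc[1]=0,scc[2]=?,scc[3]=2,scc[4]=3,scc[5]=1,scc[6]=1,scc[7]=?,scc[8]=?)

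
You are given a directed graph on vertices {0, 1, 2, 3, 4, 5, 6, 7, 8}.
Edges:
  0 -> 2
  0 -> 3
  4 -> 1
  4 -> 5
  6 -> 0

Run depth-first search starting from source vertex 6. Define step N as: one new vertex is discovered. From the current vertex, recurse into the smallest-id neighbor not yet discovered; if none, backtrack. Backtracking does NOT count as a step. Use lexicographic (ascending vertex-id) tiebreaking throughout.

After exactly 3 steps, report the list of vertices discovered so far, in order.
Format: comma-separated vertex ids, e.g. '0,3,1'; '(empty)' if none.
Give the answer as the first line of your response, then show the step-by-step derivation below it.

6,0,2

step 1: discover 6; path=6; order=6
step 2: discover 0; path=6>0; order=6,0
step 3: discover 2; path=6>0>2; order=6,0,2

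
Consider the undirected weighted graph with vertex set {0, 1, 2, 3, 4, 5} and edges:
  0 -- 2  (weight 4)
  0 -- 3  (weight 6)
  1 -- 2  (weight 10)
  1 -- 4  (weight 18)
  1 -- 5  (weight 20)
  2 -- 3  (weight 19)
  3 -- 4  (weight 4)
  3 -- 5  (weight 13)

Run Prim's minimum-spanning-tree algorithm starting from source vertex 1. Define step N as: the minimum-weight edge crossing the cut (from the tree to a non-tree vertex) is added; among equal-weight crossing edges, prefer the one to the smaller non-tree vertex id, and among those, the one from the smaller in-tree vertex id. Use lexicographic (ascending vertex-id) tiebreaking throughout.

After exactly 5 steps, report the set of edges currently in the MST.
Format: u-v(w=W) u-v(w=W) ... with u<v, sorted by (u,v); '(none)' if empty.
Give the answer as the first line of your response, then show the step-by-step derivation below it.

0-2(w=4) 0-3(w=6) 1-2(w=10) 3-4(w=4) 3-5(w=13)

step 1: add edge 1-2 (w=10); MST = {1-2(w=10)}
step 2: add edge 0-2 (w=4); MST = {0-2(w=4) 1-2(w=10)}
step 3: add edge 0-3 (w=6); MST = {0-2(w=4) 0-3(w=6) 1-2(w=10)}
step 4: add edge 3-4 (w=4); MST = {0-2(w=4) 0-3(w=6) 1-2(w=10) 3-4(w=4)}
step 5: add edge 3-5 (w=13); MST = {0-2(w=4) 0-3(w=6) 1-2(w=10) 3-4(w=4) 3-5(w=13)}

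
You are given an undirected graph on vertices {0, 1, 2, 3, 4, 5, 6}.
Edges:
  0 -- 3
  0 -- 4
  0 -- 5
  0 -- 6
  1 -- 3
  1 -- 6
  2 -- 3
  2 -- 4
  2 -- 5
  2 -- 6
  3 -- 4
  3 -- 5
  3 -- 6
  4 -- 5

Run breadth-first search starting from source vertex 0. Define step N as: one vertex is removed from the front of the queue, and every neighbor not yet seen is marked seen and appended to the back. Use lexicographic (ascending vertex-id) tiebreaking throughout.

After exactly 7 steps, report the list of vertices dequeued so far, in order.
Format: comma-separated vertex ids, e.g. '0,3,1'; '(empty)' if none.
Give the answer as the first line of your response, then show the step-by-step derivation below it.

0,3,4,5,6,1,2

step 1: dequeue 0; queue=[3,4,5,6]; order=0
step 2: dequeue 3; queue=[4,5,6,1,2]; order=0,3
step 3: dequeue 4; queue=[5,6,1,2]; order=0,3,4
step 4: dequeue 5; queue=[6,1,2]; order=0,3,4,5
step 5: dequeue 6; queue=[1,2]; order=0,3,4,5,6
step 6: dequeue 1; queue=[2]; order=0,3,4,5,6,1
step 7: dequeue 2; queue=[(empty)]; order=0,3,4,5,6,1,2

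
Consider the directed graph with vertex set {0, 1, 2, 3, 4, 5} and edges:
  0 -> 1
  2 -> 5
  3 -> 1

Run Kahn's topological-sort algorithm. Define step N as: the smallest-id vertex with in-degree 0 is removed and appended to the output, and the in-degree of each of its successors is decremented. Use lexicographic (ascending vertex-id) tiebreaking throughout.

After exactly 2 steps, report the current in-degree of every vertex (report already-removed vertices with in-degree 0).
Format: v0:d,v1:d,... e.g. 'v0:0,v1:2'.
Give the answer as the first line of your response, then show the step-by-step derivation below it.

v0:0,v1:1,v2:0,v3:0,v4:0,v5:0

step 1: output 0; order=[0]; indeg=(0,1,0,0,0,1)
step 2: output 2; order=[0,2]; indeg=(0,1,0,0,0,0)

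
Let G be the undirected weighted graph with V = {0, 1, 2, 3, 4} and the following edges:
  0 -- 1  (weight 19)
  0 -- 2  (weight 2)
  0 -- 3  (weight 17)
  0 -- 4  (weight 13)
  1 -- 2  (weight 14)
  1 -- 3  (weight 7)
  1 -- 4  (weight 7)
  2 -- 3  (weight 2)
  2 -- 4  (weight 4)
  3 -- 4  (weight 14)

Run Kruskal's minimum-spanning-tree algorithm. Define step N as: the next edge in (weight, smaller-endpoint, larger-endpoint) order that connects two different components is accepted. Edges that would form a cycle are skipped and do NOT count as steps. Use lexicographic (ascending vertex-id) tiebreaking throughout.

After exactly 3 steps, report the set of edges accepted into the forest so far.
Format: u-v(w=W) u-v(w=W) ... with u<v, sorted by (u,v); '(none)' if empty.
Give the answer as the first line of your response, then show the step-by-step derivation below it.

0-2(w=2) 2-3(w=2) 2-4(w=4)

step 1: add edge 0-2 (w=2); MST = {0-2(w=2)}
step 2: add edge 2-3 (w=2); MST = {0-2(w=2) 2-3(w=2)}
step 3: add edge 2-4 (w=4); MST = {0-2(w=2) 2-3(w=2) 2-4(w=4)}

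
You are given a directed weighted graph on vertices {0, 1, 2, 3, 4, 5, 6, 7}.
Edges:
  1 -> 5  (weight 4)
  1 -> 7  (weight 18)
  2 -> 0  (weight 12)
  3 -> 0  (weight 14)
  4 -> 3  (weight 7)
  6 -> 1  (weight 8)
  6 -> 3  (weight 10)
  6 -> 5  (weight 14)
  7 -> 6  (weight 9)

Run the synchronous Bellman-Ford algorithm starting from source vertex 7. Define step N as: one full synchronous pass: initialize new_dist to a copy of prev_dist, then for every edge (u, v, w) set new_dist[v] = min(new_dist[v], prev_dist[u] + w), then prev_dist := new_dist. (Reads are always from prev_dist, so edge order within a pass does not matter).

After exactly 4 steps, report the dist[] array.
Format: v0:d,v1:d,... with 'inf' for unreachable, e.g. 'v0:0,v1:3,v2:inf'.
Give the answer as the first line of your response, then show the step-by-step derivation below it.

v0:33,v1:17,v2:inf,v3:19,v4:inf,v5:21,v6:9,v7:0

step 1: dist = v0:inf,v1:inf,v2:inf,v3:inf,v4:inf,v5:inf,v6:9,v7:0
step 2: dist = v0:inf,v1:17,v2:inf,v3:19,v4:inf,v5:23,v6:9,v7:0
step 3: dist = v0:33,v1:17,v2:inf,v3:19,v4:inf,v5:21,v6:9,v7:0
step 4: dist = v0:33,v1:17,v2:inf,v3:19,v4:inf,v5:21,v6:9,v7:0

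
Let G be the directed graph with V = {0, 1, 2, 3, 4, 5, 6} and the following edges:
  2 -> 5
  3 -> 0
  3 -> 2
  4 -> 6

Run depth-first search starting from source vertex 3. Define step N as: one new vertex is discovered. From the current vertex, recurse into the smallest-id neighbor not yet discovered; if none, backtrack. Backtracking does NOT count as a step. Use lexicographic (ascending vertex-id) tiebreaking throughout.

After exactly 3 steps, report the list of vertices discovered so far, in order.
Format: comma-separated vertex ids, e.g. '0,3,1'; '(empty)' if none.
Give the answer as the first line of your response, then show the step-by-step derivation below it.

3,0,2

step 1: discover 3; path=3; order=3
step 2: discover 0; path=3>0; order=3,0
step 3: discover 2; path=3>2; order=3,0,2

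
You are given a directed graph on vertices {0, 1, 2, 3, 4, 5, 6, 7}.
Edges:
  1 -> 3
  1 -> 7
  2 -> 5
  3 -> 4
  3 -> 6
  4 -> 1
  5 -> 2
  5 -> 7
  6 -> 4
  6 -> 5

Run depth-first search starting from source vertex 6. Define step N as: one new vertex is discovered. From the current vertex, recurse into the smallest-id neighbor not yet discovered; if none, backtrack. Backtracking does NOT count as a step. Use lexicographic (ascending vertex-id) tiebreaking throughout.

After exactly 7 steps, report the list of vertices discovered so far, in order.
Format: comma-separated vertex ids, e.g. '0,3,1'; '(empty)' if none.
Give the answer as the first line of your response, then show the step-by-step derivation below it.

6,4,1,3,7,5,2

step 1: discover 6; path=6; order=6
step 2: discover 4; path=6>4; order=6,4
step 3: discover 1; path=6>4>1; order=6,4,1
step 4: discover 3; path=6>4>1>3; order=6,4,1,3
step 5: discover 7; path=6>4>1>7; order=6,4,1,3,7
step 6: discover 5; path=6>5; order=6,4,1,3,7,5
step 7: discover 2; path=6>5>2; order=6,4,1,3,7,5,2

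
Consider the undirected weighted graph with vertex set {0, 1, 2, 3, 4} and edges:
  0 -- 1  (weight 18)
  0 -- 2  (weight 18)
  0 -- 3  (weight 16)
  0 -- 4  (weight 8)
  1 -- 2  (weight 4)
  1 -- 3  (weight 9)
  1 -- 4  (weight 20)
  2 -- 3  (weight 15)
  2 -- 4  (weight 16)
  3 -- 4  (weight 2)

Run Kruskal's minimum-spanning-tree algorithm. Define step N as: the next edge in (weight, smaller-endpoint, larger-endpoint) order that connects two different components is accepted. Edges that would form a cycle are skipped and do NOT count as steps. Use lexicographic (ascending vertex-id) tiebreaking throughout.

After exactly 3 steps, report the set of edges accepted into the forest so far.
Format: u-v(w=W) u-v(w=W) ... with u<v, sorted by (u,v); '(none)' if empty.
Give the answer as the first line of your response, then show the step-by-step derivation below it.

0-4(w=8) 1-2(w=4) 3-4(w=2)

step 1: add edge 3-4 (w=2); MST = {3-4(w=2)}
step 2: add edge 1-2 (w=4); MST = {1-2(w=4) 3-4(w=2)}
step 3: add edge 0-4 (w=8); MST = {0-4(w=8) 1-2(w=4) 3-4(w=2)}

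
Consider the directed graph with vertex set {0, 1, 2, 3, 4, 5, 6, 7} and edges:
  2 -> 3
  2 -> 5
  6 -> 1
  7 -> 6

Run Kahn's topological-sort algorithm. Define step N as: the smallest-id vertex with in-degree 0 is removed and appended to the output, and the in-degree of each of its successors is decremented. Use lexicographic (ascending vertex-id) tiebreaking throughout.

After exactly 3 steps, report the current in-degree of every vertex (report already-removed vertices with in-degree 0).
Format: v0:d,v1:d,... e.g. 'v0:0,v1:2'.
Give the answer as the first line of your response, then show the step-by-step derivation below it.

v0:0,v1:1,v2:0,v3:0,v4:0,v5:0,v6:1,v7:0

step 1: output 0; order=[0]; indeg=(0,1,0,1,0,1,1,0)
step 2: output 2; order=[0,2]; indeg=(0,1,0,0,0,0,1,0)
step 3: output 3; order=[0,2,3]; indeg=(0,1,0,0,0,0,1,0)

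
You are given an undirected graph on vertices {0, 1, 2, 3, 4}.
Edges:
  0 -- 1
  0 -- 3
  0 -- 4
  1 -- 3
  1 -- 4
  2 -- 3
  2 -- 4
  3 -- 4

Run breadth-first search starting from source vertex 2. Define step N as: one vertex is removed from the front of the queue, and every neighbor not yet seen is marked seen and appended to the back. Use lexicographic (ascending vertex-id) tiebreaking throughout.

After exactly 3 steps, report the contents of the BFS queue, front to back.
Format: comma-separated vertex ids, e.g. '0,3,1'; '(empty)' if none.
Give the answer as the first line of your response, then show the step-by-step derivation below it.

0,1

step 1: dequeue 2; queue=[3,4]; order=2
step 2: dequeue 3; queue=[4,0,1]; order=2,3
step 3: dequeue 4; queue=[0,1]; order=2,3,4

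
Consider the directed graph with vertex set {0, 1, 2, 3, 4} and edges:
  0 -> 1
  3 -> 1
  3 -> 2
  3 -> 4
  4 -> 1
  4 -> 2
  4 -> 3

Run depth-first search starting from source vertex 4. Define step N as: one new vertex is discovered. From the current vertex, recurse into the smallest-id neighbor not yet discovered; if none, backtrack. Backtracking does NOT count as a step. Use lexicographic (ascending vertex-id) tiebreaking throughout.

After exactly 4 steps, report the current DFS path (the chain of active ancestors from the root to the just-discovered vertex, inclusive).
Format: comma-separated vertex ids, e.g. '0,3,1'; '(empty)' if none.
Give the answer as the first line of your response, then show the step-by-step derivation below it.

4,3

step 1: discover 4; path=4; order=4
step 2: discover 1; path=4>1; order=4,1
step 3: discover 2; path=4>2; order=4,1,2
step 4: discover 3; path=4>3; order=4,1,2,3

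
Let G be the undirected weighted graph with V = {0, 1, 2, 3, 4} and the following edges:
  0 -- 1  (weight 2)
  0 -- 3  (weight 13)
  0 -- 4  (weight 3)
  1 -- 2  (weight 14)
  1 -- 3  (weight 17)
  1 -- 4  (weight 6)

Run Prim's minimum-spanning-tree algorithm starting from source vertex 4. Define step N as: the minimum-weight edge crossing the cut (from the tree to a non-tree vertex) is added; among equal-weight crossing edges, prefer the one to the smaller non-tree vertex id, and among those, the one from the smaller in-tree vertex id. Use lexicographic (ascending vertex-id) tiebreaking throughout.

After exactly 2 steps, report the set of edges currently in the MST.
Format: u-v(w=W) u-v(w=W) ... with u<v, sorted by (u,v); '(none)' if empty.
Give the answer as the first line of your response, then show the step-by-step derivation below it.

0-1(w=2) 0-4(w=3)

step 1: add edge 0-4 (w=3); MST = {0-4(w=3)}
step 2: add edge 0-1 (w=2); MST = {0-1(w=2) 0-4(w=3)}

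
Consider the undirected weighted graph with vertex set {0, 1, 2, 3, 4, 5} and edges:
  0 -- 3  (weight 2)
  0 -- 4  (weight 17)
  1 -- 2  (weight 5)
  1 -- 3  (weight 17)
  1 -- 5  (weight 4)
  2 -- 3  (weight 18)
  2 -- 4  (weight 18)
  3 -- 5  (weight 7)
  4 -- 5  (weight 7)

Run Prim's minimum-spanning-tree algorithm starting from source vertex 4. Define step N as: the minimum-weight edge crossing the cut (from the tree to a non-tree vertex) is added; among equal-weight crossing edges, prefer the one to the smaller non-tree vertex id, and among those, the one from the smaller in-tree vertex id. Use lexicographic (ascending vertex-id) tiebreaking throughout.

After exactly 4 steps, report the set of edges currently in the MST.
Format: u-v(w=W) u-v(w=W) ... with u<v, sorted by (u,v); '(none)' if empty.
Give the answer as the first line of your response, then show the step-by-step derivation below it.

1-2(w=5) 1-5(w=4) 3-5(w=7) 4-5(w=7)

step 1: add edge 4-5 (w=7); MST = {4-5(w=7)}
step 2: add edge 1-5 (w=4); MST = {1-5(w=4) 4-5(w=7)}
step 3: add edge 1-2 (w=5); MST = {1-2(w=5) 1-5(w=4) 4-5(w=7)}
step 4: add edge 3-5 (w=7); MST = {1-2(w=5) 1-5(w=4) 3-5(w=7) 4-5(w=7)}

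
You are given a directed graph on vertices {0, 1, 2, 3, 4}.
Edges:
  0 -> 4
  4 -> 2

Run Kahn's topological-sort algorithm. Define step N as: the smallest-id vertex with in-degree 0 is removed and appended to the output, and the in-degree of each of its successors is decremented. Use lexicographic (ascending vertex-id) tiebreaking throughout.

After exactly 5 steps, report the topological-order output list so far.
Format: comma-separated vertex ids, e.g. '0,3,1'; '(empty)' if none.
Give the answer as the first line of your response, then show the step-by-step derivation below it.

0,1,3,4,2

step 1: output 0; order=[0]; indeg=(0,0,1,0,0)
step 2: output 1; order=[0,1]; indeg=(0,0,1,0,0)
step 3: output 3; order=[0,1,3]; indeg=(0,0,1,0,0)
step 4: output 4; order=[0,1,3,4]; indeg=(0,0,0,0,0)
step 5: output 2; order=[0,1,3,4,2]; indeg=(0,0,0,0,0)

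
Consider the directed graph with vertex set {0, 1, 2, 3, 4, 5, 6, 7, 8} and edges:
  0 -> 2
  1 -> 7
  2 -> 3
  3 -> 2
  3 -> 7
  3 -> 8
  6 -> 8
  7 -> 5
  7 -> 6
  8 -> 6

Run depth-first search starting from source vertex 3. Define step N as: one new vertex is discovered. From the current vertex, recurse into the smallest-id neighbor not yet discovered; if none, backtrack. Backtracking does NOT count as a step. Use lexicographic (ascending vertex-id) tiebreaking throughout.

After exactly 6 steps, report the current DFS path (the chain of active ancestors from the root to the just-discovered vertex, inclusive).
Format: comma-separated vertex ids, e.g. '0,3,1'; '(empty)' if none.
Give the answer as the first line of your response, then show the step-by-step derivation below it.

3,7,6,8

step 1: discover 3; path=3; order=3
step 2: discover 2; path=3>2; order=3,2
step 3: discover 7; path=3>7; order=3,2,7
step 4: discover 5; path=3>7>5; order=3,2,7,5
step 5: discover 6; path=3>7>6; order=3,2,7,5,6
step 6: discover 8; path=3>7>6>8; order=3,2,7,5,6,8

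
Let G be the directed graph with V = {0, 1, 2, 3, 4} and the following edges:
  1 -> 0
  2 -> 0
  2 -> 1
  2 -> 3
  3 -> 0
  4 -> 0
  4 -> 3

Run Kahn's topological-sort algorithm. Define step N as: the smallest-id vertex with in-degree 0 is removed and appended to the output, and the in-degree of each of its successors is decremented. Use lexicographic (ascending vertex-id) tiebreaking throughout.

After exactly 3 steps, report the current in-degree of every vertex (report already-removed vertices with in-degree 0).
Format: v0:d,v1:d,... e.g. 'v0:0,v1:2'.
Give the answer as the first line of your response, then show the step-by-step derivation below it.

v0:1,v1:0,v2:0,v3:0,v4:0

step 1: output 2; order=[2]; indeg=(3,0,0,1,0)
step 2: output 1; order=[2,1]; indeg=(2,0,0,1,0)
step 3: output 4; order=[2,1,4]; indeg=(1,0,0,0,0)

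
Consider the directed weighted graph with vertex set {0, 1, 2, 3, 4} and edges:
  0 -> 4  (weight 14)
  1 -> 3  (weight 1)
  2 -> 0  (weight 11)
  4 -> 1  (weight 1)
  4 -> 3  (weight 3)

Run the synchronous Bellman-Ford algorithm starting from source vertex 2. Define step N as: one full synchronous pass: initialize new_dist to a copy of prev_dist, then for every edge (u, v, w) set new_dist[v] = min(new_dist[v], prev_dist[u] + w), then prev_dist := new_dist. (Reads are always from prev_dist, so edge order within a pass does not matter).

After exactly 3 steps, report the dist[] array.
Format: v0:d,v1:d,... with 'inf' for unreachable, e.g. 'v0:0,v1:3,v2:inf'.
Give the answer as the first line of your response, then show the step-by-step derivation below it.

v0:11,v1:26,v2:0,v3:28,v4:25

step 1: dist = v0:11,v1:inf,v2:0,v3:inf,v4:inf
step 2: dist = v0:11,v1:inf,v2:0,v3:inf,v4:25
step 3: dist = v0:11,v1:26,v2:0,v3:28,v4:25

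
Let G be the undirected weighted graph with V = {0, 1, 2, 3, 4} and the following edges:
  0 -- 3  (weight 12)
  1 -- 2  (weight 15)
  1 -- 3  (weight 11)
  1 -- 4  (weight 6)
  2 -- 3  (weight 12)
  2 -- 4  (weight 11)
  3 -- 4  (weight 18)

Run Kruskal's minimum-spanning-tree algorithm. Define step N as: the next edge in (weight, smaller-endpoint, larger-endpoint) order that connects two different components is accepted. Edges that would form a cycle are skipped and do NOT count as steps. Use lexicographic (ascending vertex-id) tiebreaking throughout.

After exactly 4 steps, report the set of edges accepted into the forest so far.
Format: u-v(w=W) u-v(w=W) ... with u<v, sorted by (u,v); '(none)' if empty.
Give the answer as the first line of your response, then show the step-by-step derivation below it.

0-3(w=12) 1-3(w=11) 1-4(w=6) 2-4(w=11)

step 1: add edge 1-4 (w=6); MST = {1-4(w=6)}
step 2: add edge 1-3 (w=11); MST = {1-3(w=11) 1-4(w=6)}
step 3: add edge 2-4 (w=11); MST = {1-3(w=11) 1-4(w=6) 2-4(w=11)}
step 4: add edge 0-3 (w=12); MST = {0-3(w=12) 1-3(w=11) 1-4(w=6) 2-4(w=11)}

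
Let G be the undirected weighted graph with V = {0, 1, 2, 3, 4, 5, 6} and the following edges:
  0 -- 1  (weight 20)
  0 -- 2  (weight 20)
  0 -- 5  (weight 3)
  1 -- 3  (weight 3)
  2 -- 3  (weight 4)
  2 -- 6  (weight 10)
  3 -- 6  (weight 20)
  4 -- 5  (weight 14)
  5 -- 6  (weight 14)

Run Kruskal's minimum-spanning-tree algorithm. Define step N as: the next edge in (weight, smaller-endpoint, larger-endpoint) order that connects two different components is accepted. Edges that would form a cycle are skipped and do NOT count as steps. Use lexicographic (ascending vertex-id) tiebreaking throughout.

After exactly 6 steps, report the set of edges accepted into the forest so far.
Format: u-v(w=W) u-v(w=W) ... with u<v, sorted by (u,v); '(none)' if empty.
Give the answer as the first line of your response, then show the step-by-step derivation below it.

0-5(w=3) 1-3(w=3) 2-3(w=4) 2-6(w=10) 4-5(w=14) 5-6(w=14)

step 1: add edge 0-5 (w=3); MST = {0-5(w=3)}
step 2: add edge 1-3 (w=3); MST = {0-5(w=3) 1-3(w=3)}
step 3: add edge 2-3 (w=4); MST = {0-5(w=3) 1-3(w=3) 2-3(w=4)}
step 4: add edge 2-6 (w=10); MST = {0-5(w=3) 1-3(w=3) 2-3(w=4) 2-6(w=10)}
step 5: add edge 4-5 (w=14); MST = {0-5(w=3) 1-3(w=3) 2-3(w=4) 2-6(w=10) 4-5(w=14)}
step 6: add edge 5-6 (w=14); MST = {0-5(w=3) 1-3(w=3) 2-3(w=4) 2-6(w=10) 4-5(w=14) 5-6(w=14)}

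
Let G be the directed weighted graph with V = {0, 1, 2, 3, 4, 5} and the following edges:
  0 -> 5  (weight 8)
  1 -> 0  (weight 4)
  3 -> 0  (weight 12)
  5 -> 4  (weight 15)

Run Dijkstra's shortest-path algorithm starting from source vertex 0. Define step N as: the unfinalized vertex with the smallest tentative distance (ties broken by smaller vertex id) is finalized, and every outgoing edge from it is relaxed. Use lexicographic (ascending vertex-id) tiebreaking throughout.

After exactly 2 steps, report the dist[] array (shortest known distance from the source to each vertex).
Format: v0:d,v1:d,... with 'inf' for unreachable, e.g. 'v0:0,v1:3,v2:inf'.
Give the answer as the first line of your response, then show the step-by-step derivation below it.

v0:0,v1:inf,v2:inf,v3:inf,v4:23,v5:8

step 1: dist = v0:0,v1:inf,v2:inf,v3:inf,v4:inf,v5:8
step 2: dist = v0:0,v1:inf,v2:inf,v3:inf,v4:23,v5:8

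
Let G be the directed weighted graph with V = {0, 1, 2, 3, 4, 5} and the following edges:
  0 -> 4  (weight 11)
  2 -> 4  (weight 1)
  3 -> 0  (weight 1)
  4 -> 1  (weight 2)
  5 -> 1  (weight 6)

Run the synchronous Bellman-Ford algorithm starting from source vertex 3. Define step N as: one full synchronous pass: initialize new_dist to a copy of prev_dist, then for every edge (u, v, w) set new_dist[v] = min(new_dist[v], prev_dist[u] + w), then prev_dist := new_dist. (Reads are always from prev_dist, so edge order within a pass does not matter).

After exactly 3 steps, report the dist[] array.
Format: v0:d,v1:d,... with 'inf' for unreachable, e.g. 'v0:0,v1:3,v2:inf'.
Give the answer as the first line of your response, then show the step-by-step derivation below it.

v0:1,v1:14,v2:inf,v3:0,v4:12,v5:inf

step 1: dist = v0:1,v1:inf,v2:inf,v3:0,v4:inf,v5:inf
step 2: dist = v0:1,v1:inf,v2:inf,v3:0,v4:12,v5:inf
step 3: dist = v0:1,v1:14,v2:inf,v3:0,v4:12,v5:inf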